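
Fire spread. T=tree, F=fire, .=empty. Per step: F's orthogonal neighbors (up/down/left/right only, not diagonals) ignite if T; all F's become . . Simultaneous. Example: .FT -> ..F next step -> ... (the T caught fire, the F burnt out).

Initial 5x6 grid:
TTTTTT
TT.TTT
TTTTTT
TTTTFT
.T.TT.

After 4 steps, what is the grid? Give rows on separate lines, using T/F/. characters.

Step 1: 4 trees catch fire, 1 burn out
  TTTTTT
  TT.TTT
  TTTTFT
  TTTF.F
  .T.TF.
Step 2: 5 trees catch fire, 4 burn out
  TTTTTT
  TT.TFT
  TTTF.F
  TTF...
  .T.F..
Step 3: 5 trees catch fire, 5 burn out
  TTTTFT
  TT.F.F
  TTF...
  TF....
  .T....
Step 4: 5 trees catch fire, 5 burn out
  TTTF.F
  TT....
  TF....
  F.....
  .F....

TTTF.F
TT....
TF....
F.....
.F....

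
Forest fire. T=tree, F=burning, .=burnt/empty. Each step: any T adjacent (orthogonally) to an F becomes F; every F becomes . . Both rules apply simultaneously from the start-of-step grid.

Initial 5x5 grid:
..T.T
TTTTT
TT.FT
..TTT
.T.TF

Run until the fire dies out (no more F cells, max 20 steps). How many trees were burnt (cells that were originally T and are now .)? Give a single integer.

Step 1: +5 fires, +2 burnt (F count now 5)
Step 2: +3 fires, +5 burnt (F count now 3)
Step 3: +3 fires, +3 burnt (F count now 3)
Step 4: +2 fires, +3 burnt (F count now 2)
Step 5: +1 fires, +2 burnt (F count now 1)
Step 6: +0 fires, +1 burnt (F count now 0)
Fire out after step 6
Initially T: 15, now '.': 24
Total burnt (originally-T cells now '.'): 14

Answer: 14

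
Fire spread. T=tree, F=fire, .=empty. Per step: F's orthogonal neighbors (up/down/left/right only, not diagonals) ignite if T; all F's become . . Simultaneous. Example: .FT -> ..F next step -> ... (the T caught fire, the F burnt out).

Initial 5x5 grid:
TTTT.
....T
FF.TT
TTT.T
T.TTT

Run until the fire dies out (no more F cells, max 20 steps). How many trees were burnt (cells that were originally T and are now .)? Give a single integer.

Answer: 11

Derivation:
Step 1: +2 fires, +2 burnt (F count now 2)
Step 2: +2 fires, +2 burnt (F count now 2)
Step 3: +1 fires, +2 burnt (F count now 1)
Step 4: +1 fires, +1 burnt (F count now 1)
Step 5: +1 fires, +1 burnt (F count now 1)
Step 6: +1 fires, +1 burnt (F count now 1)
Step 7: +1 fires, +1 burnt (F count now 1)
Step 8: +2 fires, +1 burnt (F count now 2)
Step 9: +0 fires, +2 burnt (F count now 0)
Fire out after step 9
Initially T: 15, now '.': 21
Total burnt (originally-T cells now '.'): 11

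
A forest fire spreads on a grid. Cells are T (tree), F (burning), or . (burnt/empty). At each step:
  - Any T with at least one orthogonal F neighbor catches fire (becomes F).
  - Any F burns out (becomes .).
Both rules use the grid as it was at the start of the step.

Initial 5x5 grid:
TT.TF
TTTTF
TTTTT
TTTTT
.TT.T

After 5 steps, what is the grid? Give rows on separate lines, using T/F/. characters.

Step 1: 3 trees catch fire, 2 burn out
  TT.F.
  TTTF.
  TTTTF
  TTTTT
  .TT.T
Step 2: 3 trees catch fire, 3 burn out
  TT...
  TTF..
  TTTF.
  TTTTF
  .TT.T
Step 3: 4 trees catch fire, 3 burn out
  TT...
  TF...
  TTF..
  TTTF.
  .TT.F
Step 4: 4 trees catch fire, 4 burn out
  TF...
  F....
  TF...
  TTF..
  .TT..
Step 5: 4 trees catch fire, 4 burn out
  F....
  .....
  F....
  TF...
  .TF..

F....
.....
F....
TF...
.TF..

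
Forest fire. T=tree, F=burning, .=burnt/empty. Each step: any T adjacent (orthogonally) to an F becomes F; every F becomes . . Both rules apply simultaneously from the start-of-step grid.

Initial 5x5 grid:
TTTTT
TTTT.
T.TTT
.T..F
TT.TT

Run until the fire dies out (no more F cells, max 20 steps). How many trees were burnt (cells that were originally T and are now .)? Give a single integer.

Step 1: +2 fires, +1 burnt (F count now 2)
Step 2: +2 fires, +2 burnt (F count now 2)
Step 3: +2 fires, +2 burnt (F count now 2)
Step 4: +2 fires, +2 burnt (F count now 2)
Step 5: +3 fires, +2 burnt (F count now 3)
Step 6: +2 fires, +3 burnt (F count now 2)
Step 7: +2 fires, +2 burnt (F count now 2)
Step 8: +0 fires, +2 burnt (F count now 0)
Fire out after step 8
Initially T: 18, now '.': 22
Total burnt (originally-T cells now '.'): 15

Answer: 15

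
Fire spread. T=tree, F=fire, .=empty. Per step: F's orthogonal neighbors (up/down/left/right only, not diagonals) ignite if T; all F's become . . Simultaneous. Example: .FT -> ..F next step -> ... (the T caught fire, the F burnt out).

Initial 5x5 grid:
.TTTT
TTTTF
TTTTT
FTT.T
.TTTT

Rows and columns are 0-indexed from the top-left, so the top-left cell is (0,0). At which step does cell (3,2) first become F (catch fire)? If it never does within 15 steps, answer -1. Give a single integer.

Step 1: cell (3,2)='T' (+5 fires, +2 burnt)
Step 2: cell (3,2)='F' (+8 fires, +5 burnt)
  -> target ignites at step 2
Step 3: cell (3,2)='.' (+5 fires, +8 burnt)
Step 4: cell (3,2)='.' (+2 fires, +5 burnt)
Step 5: cell (3,2)='.' (+0 fires, +2 burnt)
  fire out at step 5

2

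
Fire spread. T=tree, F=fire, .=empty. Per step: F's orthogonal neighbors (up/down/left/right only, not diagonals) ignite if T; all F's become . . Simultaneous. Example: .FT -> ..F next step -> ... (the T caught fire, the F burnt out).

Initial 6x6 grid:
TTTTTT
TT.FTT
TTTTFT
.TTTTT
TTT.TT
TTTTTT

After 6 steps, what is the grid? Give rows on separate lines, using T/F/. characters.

Step 1: 5 trees catch fire, 2 burn out
  TTTFTT
  TT..FT
  TTTF.F
  .TTTFT
  TTT.TT
  TTTTTT
Step 2: 7 trees catch fire, 5 burn out
  TTF.FT
  TT...F
  TTF...
  .TTF.F
  TTT.FT
  TTTTTT
Step 3: 6 trees catch fire, 7 burn out
  TF...F
  TT....
  TF....
  .TF...
  TTT..F
  TTTTFT
Step 4: 7 trees catch fire, 6 burn out
  F.....
  TF....
  F.....
  .F....
  TTF...
  TTTF.F
Step 5: 3 trees catch fire, 7 burn out
  ......
  F.....
  ......
  ......
  TF....
  TTF...
Step 6: 2 trees catch fire, 3 burn out
  ......
  ......
  ......
  ......
  F.....
  TF....

......
......
......
......
F.....
TF....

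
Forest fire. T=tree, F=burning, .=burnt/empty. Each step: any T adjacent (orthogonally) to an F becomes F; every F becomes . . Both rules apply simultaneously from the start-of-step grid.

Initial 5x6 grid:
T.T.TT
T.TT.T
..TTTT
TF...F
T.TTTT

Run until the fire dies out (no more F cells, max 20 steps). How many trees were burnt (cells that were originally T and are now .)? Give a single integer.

Step 1: +3 fires, +2 burnt (F count now 3)
Step 2: +4 fires, +3 burnt (F count now 4)
Step 3: +3 fires, +4 burnt (F count now 3)
Step 4: +4 fires, +3 burnt (F count now 4)
Step 5: +1 fires, +4 burnt (F count now 1)
Step 6: +1 fires, +1 burnt (F count now 1)
Step 7: +0 fires, +1 burnt (F count now 0)
Fire out after step 7
Initially T: 18, now '.': 28
Total burnt (originally-T cells now '.'): 16

Answer: 16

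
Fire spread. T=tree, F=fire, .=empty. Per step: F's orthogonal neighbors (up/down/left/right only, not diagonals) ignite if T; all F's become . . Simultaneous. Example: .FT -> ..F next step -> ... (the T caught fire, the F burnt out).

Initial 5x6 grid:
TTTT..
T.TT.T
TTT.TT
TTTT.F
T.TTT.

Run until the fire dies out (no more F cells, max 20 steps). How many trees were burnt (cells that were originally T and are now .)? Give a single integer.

Answer: 3

Derivation:
Step 1: +1 fires, +1 burnt (F count now 1)
Step 2: +2 fires, +1 burnt (F count now 2)
Step 3: +0 fires, +2 burnt (F count now 0)
Fire out after step 3
Initially T: 21, now '.': 12
Total burnt (originally-T cells now '.'): 3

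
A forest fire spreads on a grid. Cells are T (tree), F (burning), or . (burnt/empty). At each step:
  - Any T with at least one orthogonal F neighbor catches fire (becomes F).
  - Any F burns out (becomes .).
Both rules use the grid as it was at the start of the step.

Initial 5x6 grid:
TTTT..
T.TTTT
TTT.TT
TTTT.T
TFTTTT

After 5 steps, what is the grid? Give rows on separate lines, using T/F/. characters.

Step 1: 3 trees catch fire, 1 burn out
  TTTT..
  T.TTTT
  TTT.TT
  TFTT.T
  F.FTTT
Step 2: 4 trees catch fire, 3 burn out
  TTTT..
  T.TTTT
  TFT.TT
  F.FT.T
  ...FTT
Step 3: 4 trees catch fire, 4 burn out
  TTTT..
  T.TTTT
  F.F.TT
  ...F.T
  ....FT
Step 4: 3 trees catch fire, 4 burn out
  TTTT..
  F.FTTT
  ....TT
  .....T
  .....F
Step 5: 4 trees catch fire, 3 burn out
  FTFT..
  ...FTT
  ....TT
  .....F
  ......

FTFT..
...FTT
....TT
.....F
......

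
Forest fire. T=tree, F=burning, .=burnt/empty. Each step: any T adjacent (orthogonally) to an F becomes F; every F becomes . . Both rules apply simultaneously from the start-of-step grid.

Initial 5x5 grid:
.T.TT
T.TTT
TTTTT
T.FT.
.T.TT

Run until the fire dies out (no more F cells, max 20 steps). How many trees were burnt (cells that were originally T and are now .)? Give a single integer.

Answer: 15

Derivation:
Step 1: +2 fires, +1 burnt (F count now 2)
Step 2: +4 fires, +2 burnt (F count now 4)
Step 3: +4 fires, +4 burnt (F count now 4)
Step 4: +4 fires, +4 burnt (F count now 4)
Step 5: +1 fires, +4 burnt (F count now 1)
Step 6: +0 fires, +1 burnt (F count now 0)
Fire out after step 6
Initially T: 17, now '.': 23
Total burnt (originally-T cells now '.'): 15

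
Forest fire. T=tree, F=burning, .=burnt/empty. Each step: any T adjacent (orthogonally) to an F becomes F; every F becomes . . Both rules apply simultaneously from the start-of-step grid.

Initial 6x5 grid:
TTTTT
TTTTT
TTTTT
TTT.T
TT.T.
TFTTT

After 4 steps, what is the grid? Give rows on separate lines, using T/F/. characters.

Step 1: 3 trees catch fire, 1 burn out
  TTTTT
  TTTTT
  TTTTT
  TTT.T
  TF.T.
  F.FTT
Step 2: 3 trees catch fire, 3 burn out
  TTTTT
  TTTTT
  TTTTT
  TFT.T
  F..T.
  ...FT
Step 3: 5 trees catch fire, 3 burn out
  TTTTT
  TTTTT
  TFTTT
  F.F.T
  ...F.
  ....F
Step 4: 3 trees catch fire, 5 burn out
  TTTTT
  TFTTT
  F.FTT
  ....T
  .....
  .....

TTTTT
TFTTT
F.FTT
....T
.....
.....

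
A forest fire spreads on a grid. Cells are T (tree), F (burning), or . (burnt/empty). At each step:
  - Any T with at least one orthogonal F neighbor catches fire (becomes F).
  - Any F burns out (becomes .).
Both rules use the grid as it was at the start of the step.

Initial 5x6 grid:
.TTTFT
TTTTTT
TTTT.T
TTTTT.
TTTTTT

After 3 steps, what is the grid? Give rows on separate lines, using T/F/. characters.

Step 1: 3 trees catch fire, 1 burn out
  .TTF.F
  TTTTFT
  TTTT.T
  TTTTT.
  TTTTTT
Step 2: 3 trees catch fire, 3 burn out
  .TF...
  TTTF.F
  TTTT.T
  TTTTT.
  TTTTTT
Step 3: 4 trees catch fire, 3 burn out
  .F....
  TTF...
  TTTF.F
  TTTTT.
  TTTTTT

.F....
TTF...
TTTF.F
TTTTT.
TTTTTT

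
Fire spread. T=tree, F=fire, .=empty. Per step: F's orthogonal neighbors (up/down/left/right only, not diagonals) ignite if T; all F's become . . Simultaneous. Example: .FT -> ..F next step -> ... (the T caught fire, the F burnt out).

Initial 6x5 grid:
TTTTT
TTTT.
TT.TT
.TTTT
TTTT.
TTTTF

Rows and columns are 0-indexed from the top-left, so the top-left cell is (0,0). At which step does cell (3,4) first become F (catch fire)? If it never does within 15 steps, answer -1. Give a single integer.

Step 1: cell (3,4)='T' (+1 fires, +1 burnt)
Step 2: cell (3,4)='T' (+2 fires, +1 burnt)
Step 3: cell (3,4)='T' (+3 fires, +2 burnt)
Step 4: cell (3,4)='F' (+5 fires, +3 burnt)
  -> target ignites at step 4
Step 5: cell (3,4)='.' (+4 fires, +5 burnt)
Step 6: cell (3,4)='.' (+3 fires, +4 burnt)
Step 7: cell (3,4)='.' (+4 fires, +3 burnt)
Step 8: cell (3,4)='.' (+2 fires, +4 burnt)
Step 9: cell (3,4)='.' (+1 fires, +2 burnt)
Step 10: cell (3,4)='.' (+0 fires, +1 burnt)
  fire out at step 10

4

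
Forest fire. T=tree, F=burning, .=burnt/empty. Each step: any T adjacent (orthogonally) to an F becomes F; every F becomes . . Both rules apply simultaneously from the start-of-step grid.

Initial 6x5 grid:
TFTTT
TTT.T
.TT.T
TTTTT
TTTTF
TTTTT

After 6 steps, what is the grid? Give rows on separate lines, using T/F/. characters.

Step 1: 6 trees catch fire, 2 burn out
  F.FTT
  TFT.T
  .TT.T
  TTTTF
  TTTF.
  TTTTF
Step 2: 8 trees catch fire, 6 burn out
  ...FT
  F.F.T
  .FT.F
  TTTF.
  TTF..
  TTTF.
Step 3: 7 trees catch fire, 8 burn out
  ....F
  ....F
  ..F..
  TFF..
  TF...
  TTF..
Step 4: 3 trees catch fire, 7 burn out
  .....
  .....
  .....
  F....
  F....
  TF...
Step 5: 1 trees catch fire, 3 burn out
  .....
  .....
  .....
  .....
  .....
  F....
Step 6: 0 trees catch fire, 1 burn out
  .....
  .....
  .....
  .....
  .....
  .....

.....
.....
.....
.....
.....
.....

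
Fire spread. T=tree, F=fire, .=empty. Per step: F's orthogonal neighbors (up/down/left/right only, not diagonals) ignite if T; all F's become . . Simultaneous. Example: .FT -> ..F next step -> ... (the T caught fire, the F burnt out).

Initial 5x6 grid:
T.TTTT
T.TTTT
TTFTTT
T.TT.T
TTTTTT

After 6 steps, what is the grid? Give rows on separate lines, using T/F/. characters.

Step 1: 4 trees catch fire, 1 burn out
  T.TTTT
  T.FTTT
  TF.FTT
  T.FT.T
  TTTTTT
Step 2: 6 trees catch fire, 4 burn out
  T.FTTT
  T..FTT
  F...FT
  T..F.T
  TTFTTT
Step 3: 7 trees catch fire, 6 burn out
  T..FTT
  F...FT
  .....F
  F....T
  TF.FTT
Step 4: 6 trees catch fire, 7 burn out
  F...FT
  .....F
  ......
  .....F
  F...FT
Step 5: 2 trees catch fire, 6 burn out
  .....F
  ......
  ......
  ......
  .....F
Step 6: 0 trees catch fire, 2 burn out
  ......
  ......
  ......
  ......
  ......

......
......
......
......
......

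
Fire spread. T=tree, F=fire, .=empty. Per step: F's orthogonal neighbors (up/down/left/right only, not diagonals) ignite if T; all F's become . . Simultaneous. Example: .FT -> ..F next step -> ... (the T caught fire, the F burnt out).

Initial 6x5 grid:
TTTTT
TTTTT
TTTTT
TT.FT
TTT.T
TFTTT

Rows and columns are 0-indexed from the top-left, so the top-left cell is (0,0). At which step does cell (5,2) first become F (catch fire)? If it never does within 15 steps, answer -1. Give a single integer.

Step 1: cell (5,2)='F' (+5 fires, +2 burnt)
  -> target ignites at step 1
Step 2: cell (5,2)='.' (+8 fires, +5 burnt)
Step 3: cell (5,2)='.' (+6 fires, +8 burnt)
Step 4: cell (5,2)='.' (+4 fires, +6 burnt)
Step 5: cell (5,2)='.' (+2 fires, +4 burnt)
Step 6: cell (5,2)='.' (+1 fires, +2 burnt)
Step 7: cell (5,2)='.' (+0 fires, +1 burnt)
  fire out at step 7

1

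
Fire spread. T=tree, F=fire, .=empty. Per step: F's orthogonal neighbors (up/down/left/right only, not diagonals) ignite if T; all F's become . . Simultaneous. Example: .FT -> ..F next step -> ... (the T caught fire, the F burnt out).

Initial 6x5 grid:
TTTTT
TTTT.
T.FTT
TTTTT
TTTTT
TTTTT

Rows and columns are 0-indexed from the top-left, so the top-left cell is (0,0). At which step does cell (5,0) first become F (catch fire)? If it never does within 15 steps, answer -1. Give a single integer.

Step 1: cell (5,0)='T' (+3 fires, +1 burnt)
Step 2: cell (5,0)='T' (+7 fires, +3 burnt)
Step 3: cell (5,0)='T' (+8 fires, +7 burnt)
Step 4: cell (5,0)='T' (+7 fires, +8 burnt)
Step 5: cell (5,0)='F' (+2 fires, +7 burnt)
  -> target ignites at step 5
Step 6: cell (5,0)='.' (+0 fires, +2 burnt)
  fire out at step 6

5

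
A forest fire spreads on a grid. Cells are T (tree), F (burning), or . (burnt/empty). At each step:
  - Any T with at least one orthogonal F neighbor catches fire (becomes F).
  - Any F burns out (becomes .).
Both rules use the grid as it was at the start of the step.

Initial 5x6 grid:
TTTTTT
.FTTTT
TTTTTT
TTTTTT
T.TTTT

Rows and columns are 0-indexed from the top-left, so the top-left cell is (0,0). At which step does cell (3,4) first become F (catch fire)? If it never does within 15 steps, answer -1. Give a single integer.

Step 1: cell (3,4)='T' (+3 fires, +1 burnt)
Step 2: cell (3,4)='T' (+6 fires, +3 burnt)
Step 3: cell (3,4)='T' (+5 fires, +6 burnt)
Step 4: cell (3,4)='T' (+6 fires, +5 burnt)
Step 5: cell (3,4)='F' (+4 fires, +6 burnt)
  -> target ignites at step 5
Step 6: cell (3,4)='.' (+2 fires, +4 burnt)
Step 7: cell (3,4)='.' (+1 fires, +2 burnt)
Step 8: cell (3,4)='.' (+0 fires, +1 burnt)
  fire out at step 8

5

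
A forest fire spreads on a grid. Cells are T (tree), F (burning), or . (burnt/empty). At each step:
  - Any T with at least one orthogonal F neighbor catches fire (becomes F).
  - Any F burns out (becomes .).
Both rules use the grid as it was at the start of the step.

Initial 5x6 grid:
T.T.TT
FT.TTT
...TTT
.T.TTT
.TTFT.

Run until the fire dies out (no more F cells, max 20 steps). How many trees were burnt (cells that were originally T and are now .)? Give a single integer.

Step 1: +5 fires, +2 burnt (F count now 5)
Step 2: +3 fires, +5 burnt (F count now 3)
Step 3: +4 fires, +3 burnt (F count now 4)
Step 4: +2 fires, +4 burnt (F count now 2)
Step 5: +2 fires, +2 burnt (F count now 2)
Step 6: +1 fires, +2 burnt (F count now 1)
Step 7: +0 fires, +1 burnt (F count now 0)
Fire out after step 7
Initially T: 18, now '.': 29
Total burnt (originally-T cells now '.'): 17

Answer: 17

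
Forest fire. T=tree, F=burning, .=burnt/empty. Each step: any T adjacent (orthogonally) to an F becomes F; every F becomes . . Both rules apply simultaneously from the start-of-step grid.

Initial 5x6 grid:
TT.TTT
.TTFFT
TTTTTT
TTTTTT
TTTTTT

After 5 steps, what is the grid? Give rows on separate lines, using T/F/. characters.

Step 1: 6 trees catch fire, 2 burn out
  TT.FFT
  .TF..F
  TTTFFT
  TTTTTT
  TTTTTT
Step 2: 6 trees catch fire, 6 burn out
  TT...F
  .F....
  TTF..F
  TTTFFT
  TTTTTT
Step 3: 6 trees catch fire, 6 burn out
  TF....
  ......
  TF....
  TTF..F
  TTTFFT
Step 4: 5 trees catch fire, 6 burn out
  F.....
  ......
  F.....
  TF....
  TTF..F
Step 5: 2 trees catch fire, 5 burn out
  ......
  ......
  ......
  F.....
  TF....

......
......
......
F.....
TF....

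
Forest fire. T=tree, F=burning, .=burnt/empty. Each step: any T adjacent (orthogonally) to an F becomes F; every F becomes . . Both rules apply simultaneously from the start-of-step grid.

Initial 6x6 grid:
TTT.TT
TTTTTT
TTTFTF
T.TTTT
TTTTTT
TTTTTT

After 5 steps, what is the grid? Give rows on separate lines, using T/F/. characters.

Step 1: 6 trees catch fire, 2 burn out
  TTT.TT
  TTTFTF
  TTF.F.
  T.TFTF
  TTTTTT
  TTTTTT
Step 2: 8 trees catch fire, 6 burn out
  TTT.TF
  TTF.F.
  TF....
  T.F.F.
  TTTFTF
  TTTTTT
Step 3: 8 trees catch fire, 8 burn out
  TTF.F.
  TF....
  F.....
  T.....
  TTF.F.
  TTTFTF
Step 4: 6 trees catch fire, 8 burn out
  TF....
  F.....
  ......
  F.....
  TF....
  TTF.F.
Step 5: 3 trees catch fire, 6 burn out
  F.....
  ......
  ......
  ......
  F.....
  TF....

F.....
......
......
......
F.....
TF....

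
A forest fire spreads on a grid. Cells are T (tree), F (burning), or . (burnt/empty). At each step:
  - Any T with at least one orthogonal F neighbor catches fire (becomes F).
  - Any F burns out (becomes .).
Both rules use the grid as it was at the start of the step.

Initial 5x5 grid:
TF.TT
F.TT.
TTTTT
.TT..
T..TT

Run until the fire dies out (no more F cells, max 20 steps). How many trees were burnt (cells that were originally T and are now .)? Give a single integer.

Step 1: +2 fires, +2 burnt (F count now 2)
Step 2: +1 fires, +2 burnt (F count now 1)
Step 3: +2 fires, +1 burnt (F count now 2)
Step 4: +3 fires, +2 burnt (F count now 3)
Step 5: +2 fires, +3 burnt (F count now 2)
Step 6: +1 fires, +2 burnt (F count now 1)
Step 7: +1 fires, +1 burnt (F count now 1)
Step 8: +0 fires, +1 burnt (F count now 0)
Fire out after step 8
Initially T: 15, now '.': 22
Total burnt (originally-T cells now '.'): 12

Answer: 12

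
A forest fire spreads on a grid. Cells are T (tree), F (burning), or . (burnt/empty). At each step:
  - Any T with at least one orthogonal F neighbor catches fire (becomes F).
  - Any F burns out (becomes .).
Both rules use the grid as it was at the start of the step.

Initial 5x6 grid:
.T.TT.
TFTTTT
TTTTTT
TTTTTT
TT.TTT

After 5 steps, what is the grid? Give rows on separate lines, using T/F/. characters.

Step 1: 4 trees catch fire, 1 burn out
  .F.TT.
  F.FTTT
  TFTTTT
  TTTTTT
  TT.TTT
Step 2: 4 trees catch fire, 4 burn out
  ...TT.
  ...FTT
  F.FTTT
  TFTTTT
  TT.TTT
Step 3: 6 trees catch fire, 4 burn out
  ...FT.
  ....FT
  ...FTT
  F.FTTT
  TF.TTT
Step 4: 5 trees catch fire, 6 burn out
  ....F.
  .....F
  ....FT
  ...FTT
  F..TTT
Step 5: 3 trees catch fire, 5 burn out
  ......
  ......
  .....F
  ....FT
  ...FTT

......
......
.....F
....FT
...FTT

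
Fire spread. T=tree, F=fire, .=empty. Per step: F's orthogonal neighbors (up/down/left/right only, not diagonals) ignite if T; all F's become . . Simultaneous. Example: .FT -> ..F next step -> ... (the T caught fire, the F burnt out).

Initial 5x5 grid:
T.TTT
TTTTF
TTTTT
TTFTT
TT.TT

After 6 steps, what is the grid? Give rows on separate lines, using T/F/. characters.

Step 1: 6 trees catch fire, 2 burn out
  T.TTF
  TTTF.
  TTFTF
  TF.FT
  TT.TT
Step 2: 8 trees catch fire, 6 burn out
  T.TF.
  TTF..
  TF.F.
  F...F
  TF.FT
Step 3: 5 trees catch fire, 8 burn out
  T.F..
  TF...
  F....
  .....
  F...F
Step 4: 1 trees catch fire, 5 burn out
  T....
  F....
  .....
  .....
  .....
Step 5: 1 trees catch fire, 1 burn out
  F....
  .....
  .....
  .....
  .....
Step 6: 0 trees catch fire, 1 burn out
  .....
  .....
  .....
  .....
  .....

.....
.....
.....
.....
.....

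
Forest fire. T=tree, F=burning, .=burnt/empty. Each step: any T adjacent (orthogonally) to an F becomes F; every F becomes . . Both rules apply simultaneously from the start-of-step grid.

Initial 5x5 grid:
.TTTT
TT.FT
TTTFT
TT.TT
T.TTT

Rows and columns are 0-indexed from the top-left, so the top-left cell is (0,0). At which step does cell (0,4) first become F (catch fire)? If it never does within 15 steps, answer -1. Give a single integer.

Step 1: cell (0,4)='T' (+5 fires, +2 burnt)
Step 2: cell (0,4)='F' (+5 fires, +5 burnt)
  -> target ignites at step 2
Step 3: cell (0,4)='.' (+6 fires, +5 burnt)
Step 4: cell (0,4)='.' (+2 fires, +6 burnt)
Step 5: cell (0,4)='.' (+1 fires, +2 burnt)
Step 6: cell (0,4)='.' (+0 fires, +1 burnt)
  fire out at step 6

2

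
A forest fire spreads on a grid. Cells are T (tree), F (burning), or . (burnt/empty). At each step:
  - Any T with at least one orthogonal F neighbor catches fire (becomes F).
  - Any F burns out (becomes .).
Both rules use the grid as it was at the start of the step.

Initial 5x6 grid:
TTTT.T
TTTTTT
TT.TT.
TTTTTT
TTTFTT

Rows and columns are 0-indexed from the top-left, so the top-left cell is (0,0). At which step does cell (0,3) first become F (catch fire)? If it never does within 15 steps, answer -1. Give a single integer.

Step 1: cell (0,3)='T' (+3 fires, +1 burnt)
Step 2: cell (0,3)='T' (+5 fires, +3 burnt)
Step 3: cell (0,3)='T' (+5 fires, +5 burnt)
Step 4: cell (0,3)='F' (+5 fires, +5 burnt)
  -> target ignites at step 4
Step 5: cell (0,3)='.' (+4 fires, +5 burnt)
Step 6: cell (0,3)='.' (+3 fires, +4 burnt)
Step 7: cell (0,3)='.' (+1 fires, +3 burnt)
Step 8: cell (0,3)='.' (+0 fires, +1 burnt)
  fire out at step 8

4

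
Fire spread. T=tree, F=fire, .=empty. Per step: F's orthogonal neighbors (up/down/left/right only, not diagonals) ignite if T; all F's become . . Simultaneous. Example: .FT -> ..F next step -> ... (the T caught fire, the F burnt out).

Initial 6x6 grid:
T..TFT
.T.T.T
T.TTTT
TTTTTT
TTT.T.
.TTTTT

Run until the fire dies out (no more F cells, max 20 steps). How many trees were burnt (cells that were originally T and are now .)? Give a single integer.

Answer: 24

Derivation:
Step 1: +2 fires, +1 burnt (F count now 2)
Step 2: +2 fires, +2 burnt (F count now 2)
Step 3: +2 fires, +2 burnt (F count now 2)
Step 4: +4 fires, +2 burnt (F count now 4)
Step 5: +2 fires, +4 burnt (F count now 2)
Step 6: +3 fires, +2 burnt (F count now 3)
Step 7: +4 fires, +3 burnt (F count now 4)
Step 8: +5 fires, +4 burnt (F count now 5)
Step 9: +0 fires, +5 burnt (F count now 0)
Fire out after step 9
Initially T: 26, now '.': 34
Total burnt (originally-T cells now '.'): 24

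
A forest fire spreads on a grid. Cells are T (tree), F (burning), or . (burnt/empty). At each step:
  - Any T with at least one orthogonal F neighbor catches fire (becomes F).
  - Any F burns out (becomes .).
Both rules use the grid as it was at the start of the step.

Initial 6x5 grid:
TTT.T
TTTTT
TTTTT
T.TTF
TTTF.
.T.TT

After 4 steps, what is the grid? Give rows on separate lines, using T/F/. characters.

Step 1: 4 trees catch fire, 2 burn out
  TTT.T
  TTTTT
  TTTTF
  T.TF.
  TTF..
  .T.FT
Step 2: 5 trees catch fire, 4 burn out
  TTT.T
  TTTTF
  TTTF.
  T.F..
  TF...
  .T..F
Step 3: 5 trees catch fire, 5 burn out
  TTT.F
  TTTF.
  TTF..
  T....
  F....
  .F...
Step 4: 3 trees catch fire, 5 burn out
  TTT..
  TTF..
  TF...
  F....
  .....
  .....

TTT..
TTF..
TF...
F....
.....
.....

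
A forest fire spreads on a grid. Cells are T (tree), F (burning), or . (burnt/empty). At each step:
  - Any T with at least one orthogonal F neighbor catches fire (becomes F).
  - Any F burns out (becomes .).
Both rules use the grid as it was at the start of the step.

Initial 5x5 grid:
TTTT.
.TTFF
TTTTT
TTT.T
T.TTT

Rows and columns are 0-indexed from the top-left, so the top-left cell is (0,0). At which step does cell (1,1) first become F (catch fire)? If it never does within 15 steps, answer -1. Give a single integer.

Step 1: cell (1,1)='T' (+4 fires, +2 burnt)
Step 2: cell (1,1)='F' (+4 fires, +4 burnt)
  -> target ignites at step 2
Step 3: cell (1,1)='.' (+4 fires, +4 burnt)
Step 4: cell (1,1)='.' (+5 fires, +4 burnt)
Step 5: cell (1,1)='.' (+1 fires, +5 burnt)
Step 6: cell (1,1)='.' (+1 fires, +1 burnt)
Step 7: cell (1,1)='.' (+0 fires, +1 burnt)
  fire out at step 7

2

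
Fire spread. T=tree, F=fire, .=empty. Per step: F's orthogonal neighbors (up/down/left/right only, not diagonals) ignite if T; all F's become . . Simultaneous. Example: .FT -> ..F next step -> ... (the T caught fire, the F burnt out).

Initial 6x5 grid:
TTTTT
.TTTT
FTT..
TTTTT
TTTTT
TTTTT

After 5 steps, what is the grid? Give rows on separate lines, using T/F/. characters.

Step 1: 2 trees catch fire, 1 burn out
  TTTTT
  .TTTT
  .FT..
  FTTTT
  TTTTT
  TTTTT
Step 2: 4 trees catch fire, 2 burn out
  TTTTT
  .FTTT
  ..F..
  .FTTT
  FTTTT
  TTTTT
Step 3: 5 trees catch fire, 4 burn out
  TFTTT
  ..FTT
  .....
  ..FTT
  .FTTT
  FTTTT
Step 4: 6 trees catch fire, 5 burn out
  F.FTT
  ...FT
  .....
  ...FT
  ..FTT
  .FTTT
Step 5: 5 trees catch fire, 6 burn out
  ...FT
  ....F
  .....
  ....F
  ...FT
  ..FTT

...FT
....F
.....
....F
...FT
..FTT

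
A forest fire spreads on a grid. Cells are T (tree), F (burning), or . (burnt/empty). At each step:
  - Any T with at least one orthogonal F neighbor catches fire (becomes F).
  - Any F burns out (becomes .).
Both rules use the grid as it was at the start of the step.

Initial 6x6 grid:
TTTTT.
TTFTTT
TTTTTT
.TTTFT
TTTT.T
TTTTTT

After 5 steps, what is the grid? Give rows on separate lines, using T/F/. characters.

Step 1: 7 trees catch fire, 2 burn out
  TTFTT.
  TF.FTT
  TTFTFT
  .TTF.F
  TTTT.T
  TTTTTT
Step 2: 10 trees catch fire, 7 burn out
  TF.FT.
  F...FT
  TF.F.F
  .TF...
  TTTF.F
  TTTTTT
Step 3: 8 trees catch fire, 10 burn out
  F...F.
  .....F
  F.....
  .F....
  TTF...
  TTTFTF
Step 4: 3 trees catch fire, 8 burn out
  ......
  ......
  ......
  ......
  TF....
  TTF.F.
Step 5: 2 trees catch fire, 3 burn out
  ......
  ......
  ......
  ......
  F.....
  TF....

......
......
......
......
F.....
TF....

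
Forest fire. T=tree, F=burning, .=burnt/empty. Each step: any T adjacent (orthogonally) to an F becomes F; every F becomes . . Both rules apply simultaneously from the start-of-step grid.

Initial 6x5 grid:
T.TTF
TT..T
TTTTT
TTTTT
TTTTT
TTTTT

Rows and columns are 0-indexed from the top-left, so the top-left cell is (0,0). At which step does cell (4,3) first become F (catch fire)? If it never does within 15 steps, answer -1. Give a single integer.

Step 1: cell (4,3)='T' (+2 fires, +1 burnt)
Step 2: cell (4,3)='T' (+2 fires, +2 burnt)
Step 3: cell (4,3)='T' (+2 fires, +2 burnt)
Step 4: cell (4,3)='T' (+3 fires, +2 burnt)
Step 5: cell (4,3)='F' (+4 fires, +3 burnt)
  -> target ignites at step 5
Step 6: cell (4,3)='.' (+5 fires, +4 burnt)
Step 7: cell (4,3)='.' (+4 fires, +5 burnt)
Step 8: cell (4,3)='.' (+3 fires, +4 burnt)
Step 9: cell (4,3)='.' (+1 fires, +3 burnt)
Step 10: cell (4,3)='.' (+0 fires, +1 burnt)
  fire out at step 10

5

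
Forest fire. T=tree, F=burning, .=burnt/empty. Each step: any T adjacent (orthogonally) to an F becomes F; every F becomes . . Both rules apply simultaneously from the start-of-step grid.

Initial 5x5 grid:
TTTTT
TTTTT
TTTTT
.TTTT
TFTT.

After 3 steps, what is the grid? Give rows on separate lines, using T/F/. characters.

Step 1: 3 trees catch fire, 1 burn out
  TTTTT
  TTTTT
  TTTTT
  .FTTT
  F.FT.
Step 2: 3 trees catch fire, 3 burn out
  TTTTT
  TTTTT
  TFTTT
  ..FTT
  ...F.
Step 3: 4 trees catch fire, 3 burn out
  TTTTT
  TFTTT
  F.FTT
  ...FT
  .....

TTTTT
TFTTT
F.FTT
...FT
.....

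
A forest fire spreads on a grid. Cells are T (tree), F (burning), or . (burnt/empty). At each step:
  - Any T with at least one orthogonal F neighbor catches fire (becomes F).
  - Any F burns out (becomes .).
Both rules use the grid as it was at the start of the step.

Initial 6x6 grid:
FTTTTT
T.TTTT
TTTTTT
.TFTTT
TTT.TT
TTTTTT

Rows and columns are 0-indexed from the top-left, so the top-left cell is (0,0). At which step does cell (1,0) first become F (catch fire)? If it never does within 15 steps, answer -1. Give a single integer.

Step 1: cell (1,0)='F' (+6 fires, +2 burnt)
  -> target ignites at step 1
Step 2: cell (1,0)='.' (+8 fires, +6 burnt)
Step 3: cell (1,0)='.' (+8 fires, +8 burnt)
Step 4: cell (1,0)='.' (+6 fires, +8 burnt)
Step 5: cell (1,0)='.' (+3 fires, +6 burnt)
Step 6: cell (1,0)='.' (+0 fires, +3 burnt)
  fire out at step 6

1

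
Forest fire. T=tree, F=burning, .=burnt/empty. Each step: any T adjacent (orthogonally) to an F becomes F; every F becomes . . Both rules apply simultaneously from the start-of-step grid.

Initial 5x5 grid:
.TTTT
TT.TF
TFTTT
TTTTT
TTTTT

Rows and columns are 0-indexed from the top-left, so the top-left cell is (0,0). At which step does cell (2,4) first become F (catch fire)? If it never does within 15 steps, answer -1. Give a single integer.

Step 1: cell (2,4)='F' (+7 fires, +2 burnt)
  -> target ignites at step 1
Step 2: cell (2,4)='.' (+8 fires, +7 burnt)
Step 3: cell (2,4)='.' (+5 fires, +8 burnt)
Step 4: cell (2,4)='.' (+1 fires, +5 burnt)
Step 5: cell (2,4)='.' (+0 fires, +1 burnt)
  fire out at step 5

1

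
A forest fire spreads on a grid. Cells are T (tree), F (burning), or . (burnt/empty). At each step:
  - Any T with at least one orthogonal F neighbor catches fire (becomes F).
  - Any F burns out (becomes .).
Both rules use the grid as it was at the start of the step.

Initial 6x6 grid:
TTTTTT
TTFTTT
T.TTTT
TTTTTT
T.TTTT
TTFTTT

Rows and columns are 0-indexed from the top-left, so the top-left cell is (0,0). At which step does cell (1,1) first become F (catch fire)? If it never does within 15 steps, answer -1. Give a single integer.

Step 1: cell (1,1)='F' (+7 fires, +2 burnt)
  -> target ignites at step 1
Step 2: cell (1,1)='.' (+9 fires, +7 burnt)
Step 3: cell (1,1)='.' (+10 fires, +9 burnt)
Step 4: cell (1,1)='.' (+5 fires, +10 burnt)
Step 5: cell (1,1)='.' (+1 fires, +5 burnt)
Step 6: cell (1,1)='.' (+0 fires, +1 burnt)
  fire out at step 6

1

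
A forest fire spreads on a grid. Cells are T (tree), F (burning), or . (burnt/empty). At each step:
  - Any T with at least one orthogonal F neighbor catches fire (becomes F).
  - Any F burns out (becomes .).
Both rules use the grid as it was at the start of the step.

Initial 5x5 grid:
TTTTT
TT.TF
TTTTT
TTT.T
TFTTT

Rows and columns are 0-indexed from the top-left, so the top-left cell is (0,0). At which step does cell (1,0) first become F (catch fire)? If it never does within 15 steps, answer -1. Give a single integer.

Step 1: cell (1,0)='T' (+6 fires, +2 burnt)
Step 2: cell (1,0)='T' (+7 fires, +6 burnt)
Step 3: cell (1,0)='T' (+5 fires, +7 burnt)
Step 4: cell (1,0)='F' (+2 fires, +5 burnt)
  -> target ignites at step 4
Step 5: cell (1,0)='.' (+1 fires, +2 burnt)
Step 6: cell (1,0)='.' (+0 fires, +1 burnt)
  fire out at step 6

4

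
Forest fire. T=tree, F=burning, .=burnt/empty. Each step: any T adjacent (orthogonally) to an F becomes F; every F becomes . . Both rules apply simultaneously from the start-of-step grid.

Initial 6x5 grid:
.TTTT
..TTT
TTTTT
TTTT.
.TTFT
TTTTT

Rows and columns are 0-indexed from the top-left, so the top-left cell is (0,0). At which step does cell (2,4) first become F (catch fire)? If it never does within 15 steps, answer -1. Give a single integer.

Step 1: cell (2,4)='T' (+4 fires, +1 burnt)
Step 2: cell (2,4)='T' (+5 fires, +4 burnt)
Step 3: cell (2,4)='F' (+5 fires, +5 burnt)
  -> target ignites at step 3
Step 4: cell (2,4)='.' (+6 fires, +5 burnt)
Step 5: cell (2,4)='.' (+3 fires, +6 burnt)
Step 6: cell (2,4)='.' (+1 fires, +3 burnt)
Step 7: cell (2,4)='.' (+0 fires, +1 burnt)
  fire out at step 7

3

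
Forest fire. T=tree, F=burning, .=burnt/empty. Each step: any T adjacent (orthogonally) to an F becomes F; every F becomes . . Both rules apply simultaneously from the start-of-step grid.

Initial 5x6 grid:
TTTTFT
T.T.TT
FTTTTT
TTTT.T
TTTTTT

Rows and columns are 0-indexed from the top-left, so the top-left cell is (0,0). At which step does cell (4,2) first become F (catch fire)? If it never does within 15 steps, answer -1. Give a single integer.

Step 1: cell (4,2)='T' (+6 fires, +2 burnt)
Step 2: cell (4,2)='T' (+7 fires, +6 burnt)
Step 3: cell (4,2)='T' (+6 fires, +7 burnt)
Step 4: cell (4,2)='F' (+3 fires, +6 burnt)
  -> target ignites at step 4
Step 5: cell (4,2)='.' (+2 fires, +3 burnt)
Step 6: cell (4,2)='.' (+1 fires, +2 burnt)
Step 7: cell (4,2)='.' (+0 fires, +1 burnt)
  fire out at step 7

4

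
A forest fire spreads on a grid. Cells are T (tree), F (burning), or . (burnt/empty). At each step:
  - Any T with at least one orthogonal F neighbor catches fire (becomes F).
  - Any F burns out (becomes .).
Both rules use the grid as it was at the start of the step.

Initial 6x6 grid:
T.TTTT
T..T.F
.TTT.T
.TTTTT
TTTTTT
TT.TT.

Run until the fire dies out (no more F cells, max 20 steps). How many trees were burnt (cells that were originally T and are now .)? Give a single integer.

Answer: 24

Derivation:
Step 1: +2 fires, +1 burnt (F count now 2)
Step 2: +2 fires, +2 burnt (F count now 2)
Step 3: +3 fires, +2 burnt (F count now 3)
Step 4: +4 fires, +3 burnt (F count now 4)
Step 5: +4 fires, +4 burnt (F count now 4)
Step 6: +4 fires, +4 burnt (F count now 4)
Step 7: +2 fires, +4 burnt (F count now 2)
Step 8: +2 fires, +2 burnt (F count now 2)
Step 9: +1 fires, +2 burnt (F count now 1)
Step 10: +0 fires, +1 burnt (F count now 0)
Fire out after step 10
Initially T: 26, now '.': 34
Total burnt (originally-T cells now '.'): 24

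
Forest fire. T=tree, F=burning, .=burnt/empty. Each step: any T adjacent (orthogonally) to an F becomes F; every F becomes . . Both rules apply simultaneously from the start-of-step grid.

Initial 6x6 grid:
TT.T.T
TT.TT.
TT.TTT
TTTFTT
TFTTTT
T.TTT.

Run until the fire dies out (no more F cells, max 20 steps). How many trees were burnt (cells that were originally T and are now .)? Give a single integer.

Step 1: +7 fires, +2 burnt (F count now 7)
Step 2: +9 fires, +7 burnt (F count now 9)
Step 3: +7 fires, +9 burnt (F count now 7)
Step 4: +2 fires, +7 burnt (F count now 2)
Step 5: +1 fires, +2 burnt (F count now 1)
Step 6: +0 fires, +1 burnt (F count now 0)
Fire out after step 6
Initially T: 27, now '.': 35
Total burnt (originally-T cells now '.'): 26

Answer: 26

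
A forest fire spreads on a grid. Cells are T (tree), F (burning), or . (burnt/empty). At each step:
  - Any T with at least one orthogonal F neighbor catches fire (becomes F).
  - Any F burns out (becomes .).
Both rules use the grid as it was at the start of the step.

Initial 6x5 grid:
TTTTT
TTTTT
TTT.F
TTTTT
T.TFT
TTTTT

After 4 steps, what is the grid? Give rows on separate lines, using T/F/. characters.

Step 1: 6 trees catch fire, 2 burn out
  TTTTT
  TTTTF
  TTT..
  TTTFF
  T.F.F
  TTTFT
Step 2: 5 trees catch fire, 6 burn out
  TTTTF
  TTTF.
  TTT..
  TTF..
  T....
  TTF.F
Step 3: 5 trees catch fire, 5 burn out
  TTTF.
  TTF..
  TTF..
  TF...
  T....
  TF...
Step 4: 5 trees catch fire, 5 burn out
  TTF..
  TF...
  TF...
  F....
  T....
  F....

TTF..
TF...
TF...
F....
T....
F....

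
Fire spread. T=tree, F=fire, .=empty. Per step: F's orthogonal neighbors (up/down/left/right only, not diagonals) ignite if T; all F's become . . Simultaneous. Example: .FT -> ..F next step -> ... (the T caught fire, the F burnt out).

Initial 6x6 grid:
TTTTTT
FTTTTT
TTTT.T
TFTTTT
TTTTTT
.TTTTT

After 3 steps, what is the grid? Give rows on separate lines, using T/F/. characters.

Step 1: 7 trees catch fire, 2 burn out
  FTTTTT
  .FTTTT
  FFTT.T
  F.FTTT
  TFTTTT
  .TTTTT
Step 2: 7 trees catch fire, 7 burn out
  .FTTTT
  ..FTTT
  ..FT.T
  ...FTT
  F.FTTT
  .FTTTT
Step 3: 6 trees catch fire, 7 burn out
  ..FTTT
  ...FTT
  ...F.T
  ....FT
  ...FTT
  ..FTTT

..FTTT
...FTT
...F.T
....FT
...FTT
..FTTT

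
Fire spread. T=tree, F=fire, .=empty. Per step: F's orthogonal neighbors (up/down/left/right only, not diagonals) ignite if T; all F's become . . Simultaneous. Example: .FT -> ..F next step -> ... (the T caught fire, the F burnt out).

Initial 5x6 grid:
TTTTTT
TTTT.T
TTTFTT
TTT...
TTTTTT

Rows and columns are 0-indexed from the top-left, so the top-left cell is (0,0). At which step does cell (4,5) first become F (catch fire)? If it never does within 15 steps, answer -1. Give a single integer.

Step 1: cell (4,5)='T' (+3 fires, +1 burnt)
Step 2: cell (4,5)='T' (+5 fires, +3 burnt)
Step 3: cell (4,5)='T' (+7 fires, +5 burnt)
Step 4: cell (4,5)='T' (+6 fires, +7 burnt)
Step 5: cell (4,5)='T' (+3 fires, +6 burnt)
Step 6: cell (4,5)='F' (+1 fires, +3 burnt)
  -> target ignites at step 6
Step 7: cell (4,5)='.' (+0 fires, +1 burnt)
  fire out at step 7

6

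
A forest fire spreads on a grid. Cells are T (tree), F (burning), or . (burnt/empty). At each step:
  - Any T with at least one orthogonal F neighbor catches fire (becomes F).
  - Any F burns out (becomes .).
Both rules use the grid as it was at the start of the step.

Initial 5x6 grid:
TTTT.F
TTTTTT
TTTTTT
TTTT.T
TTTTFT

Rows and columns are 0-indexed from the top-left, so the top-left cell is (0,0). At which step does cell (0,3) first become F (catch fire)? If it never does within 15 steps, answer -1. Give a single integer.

Step 1: cell (0,3)='T' (+3 fires, +2 burnt)
Step 2: cell (0,3)='T' (+5 fires, +3 burnt)
Step 3: cell (0,3)='T' (+5 fires, +5 burnt)
Step 4: cell (0,3)='F' (+5 fires, +5 burnt)
  -> target ignites at step 4
Step 5: cell (0,3)='.' (+4 fires, +5 burnt)
Step 6: cell (0,3)='.' (+3 fires, +4 burnt)
Step 7: cell (0,3)='.' (+1 fires, +3 burnt)
Step 8: cell (0,3)='.' (+0 fires, +1 burnt)
  fire out at step 8

4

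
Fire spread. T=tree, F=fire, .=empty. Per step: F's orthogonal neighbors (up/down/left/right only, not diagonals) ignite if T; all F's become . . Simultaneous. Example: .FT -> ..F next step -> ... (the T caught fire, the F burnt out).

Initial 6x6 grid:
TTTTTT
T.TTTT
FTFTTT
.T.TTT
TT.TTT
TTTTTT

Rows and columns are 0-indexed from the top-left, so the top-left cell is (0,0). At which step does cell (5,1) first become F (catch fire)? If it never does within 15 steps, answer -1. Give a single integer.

Step 1: cell (5,1)='T' (+4 fires, +2 burnt)
Step 2: cell (5,1)='T' (+6 fires, +4 burnt)
Step 3: cell (5,1)='T' (+7 fires, +6 burnt)
Step 4: cell (5,1)='F' (+7 fires, +7 burnt)
  -> target ignites at step 4
Step 5: cell (5,1)='.' (+5 fires, +7 burnt)
Step 6: cell (5,1)='.' (+1 fires, +5 burnt)
Step 7: cell (5,1)='.' (+0 fires, +1 burnt)
  fire out at step 7

4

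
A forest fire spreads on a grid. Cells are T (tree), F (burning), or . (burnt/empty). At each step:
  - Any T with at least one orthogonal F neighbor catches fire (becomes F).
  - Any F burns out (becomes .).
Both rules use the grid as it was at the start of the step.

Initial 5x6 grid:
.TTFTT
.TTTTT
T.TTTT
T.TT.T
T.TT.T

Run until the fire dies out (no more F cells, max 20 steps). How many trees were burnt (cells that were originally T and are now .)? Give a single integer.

Answer: 19

Derivation:
Step 1: +3 fires, +1 burnt (F count now 3)
Step 2: +5 fires, +3 burnt (F count now 5)
Step 3: +5 fires, +5 burnt (F count now 5)
Step 4: +3 fires, +5 burnt (F count now 3)
Step 5: +2 fires, +3 burnt (F count now 2)
Step 6: +1 fires, +2 burnt (F count now 1)
Step 7: +0 fires, +1 burnt (F count now 0)
Fire out after step 7
Initially T: 22, now '.': 27
Total burnt (originally-T cells now '.'): 19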